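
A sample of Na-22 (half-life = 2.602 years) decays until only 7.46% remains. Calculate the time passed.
t = t½ × log₂(N₀/N) = 9.744 years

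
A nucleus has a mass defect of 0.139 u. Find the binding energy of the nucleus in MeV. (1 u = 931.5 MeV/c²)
B.E. = Δm × 931.5 = 129.5 MeV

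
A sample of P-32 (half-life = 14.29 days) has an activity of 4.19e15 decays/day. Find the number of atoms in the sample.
N = A/λ = 8.638e16 atoms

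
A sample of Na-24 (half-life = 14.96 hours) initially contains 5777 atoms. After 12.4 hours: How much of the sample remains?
N = N₀(1/2)^(t/t½) = 3252 atoms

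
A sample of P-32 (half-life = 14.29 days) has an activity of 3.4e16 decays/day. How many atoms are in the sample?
N = A/λ = 7.009e17 atoms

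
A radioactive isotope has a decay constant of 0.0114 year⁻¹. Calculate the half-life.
t½ = ln(2)/λ = 60.8 years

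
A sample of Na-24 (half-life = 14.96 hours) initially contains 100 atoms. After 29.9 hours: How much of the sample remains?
N = N₀(1/2)^(t/t½) = 25.02 atoms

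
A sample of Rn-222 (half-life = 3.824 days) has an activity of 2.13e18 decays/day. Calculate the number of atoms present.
N = A/λ = 1.175e19 atoms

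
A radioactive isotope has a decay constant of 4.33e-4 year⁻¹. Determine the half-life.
t½ = ln(2)/λ = 1601 years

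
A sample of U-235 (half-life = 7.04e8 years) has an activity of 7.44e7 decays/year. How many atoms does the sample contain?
N = A/λ = 7.556e16 atoms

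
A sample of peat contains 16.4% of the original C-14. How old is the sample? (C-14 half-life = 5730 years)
Age = t½ × log₂(1/ratio) = 14950 years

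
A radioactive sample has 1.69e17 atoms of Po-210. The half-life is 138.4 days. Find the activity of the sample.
A = λN = 8.464e14 decays/day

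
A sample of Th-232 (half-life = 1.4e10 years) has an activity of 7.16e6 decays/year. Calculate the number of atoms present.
N = A/λ = 1.446e17 atoms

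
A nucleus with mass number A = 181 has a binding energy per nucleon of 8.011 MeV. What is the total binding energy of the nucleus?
B.E. = 8.011 × 181 = 1450 MeV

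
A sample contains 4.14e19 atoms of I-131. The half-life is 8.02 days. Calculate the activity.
A = λN = 3.578e18 decays/day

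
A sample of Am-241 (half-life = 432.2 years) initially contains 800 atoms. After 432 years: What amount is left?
N = N₀(1/2)^(t/t½) = 400.1 atoms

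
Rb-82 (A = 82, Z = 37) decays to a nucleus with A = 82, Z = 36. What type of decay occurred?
ΔA = 0, ΔZ = -1 ⇒ beta-plus decay (β⁺) or electron capture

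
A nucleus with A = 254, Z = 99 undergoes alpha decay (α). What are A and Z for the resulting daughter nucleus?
Daughter: A = 250, Z = 97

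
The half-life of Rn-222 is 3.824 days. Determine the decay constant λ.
λ = ln(2)/t½ = 0.1813 day⁻¹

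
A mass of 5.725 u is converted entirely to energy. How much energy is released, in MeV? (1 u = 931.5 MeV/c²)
E = mc² = 5333 MeV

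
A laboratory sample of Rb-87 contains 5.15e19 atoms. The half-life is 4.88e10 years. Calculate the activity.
A = λN = 7.315e8 decays/year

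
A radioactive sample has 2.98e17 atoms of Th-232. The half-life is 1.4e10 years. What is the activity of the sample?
A = λN = 1.475e7 decays/year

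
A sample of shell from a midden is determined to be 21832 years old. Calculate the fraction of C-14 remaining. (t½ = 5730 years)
N/N₀ = (1/2)^(t/t½) = 0.07129 = 7.13%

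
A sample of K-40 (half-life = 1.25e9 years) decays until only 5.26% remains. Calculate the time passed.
t = t½ × log₂(N₀/N) = 5.311e9 years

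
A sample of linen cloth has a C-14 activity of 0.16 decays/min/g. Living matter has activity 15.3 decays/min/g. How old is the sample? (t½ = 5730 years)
Age = t½ × log₂(A₀/A) = 37700 years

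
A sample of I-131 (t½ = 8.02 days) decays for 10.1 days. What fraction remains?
N/N₀ = (1/2)^(t/t½) = 0.4177 = 41.8%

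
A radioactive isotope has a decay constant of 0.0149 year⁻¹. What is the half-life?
t½ = ln(2)/λ = 46.52 years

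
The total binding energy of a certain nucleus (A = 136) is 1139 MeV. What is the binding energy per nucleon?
B.E./A = 1139/136 = 8.375 MeV/nucleon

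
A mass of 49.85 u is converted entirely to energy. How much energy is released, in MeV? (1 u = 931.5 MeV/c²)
E = mc² = 46440 MeV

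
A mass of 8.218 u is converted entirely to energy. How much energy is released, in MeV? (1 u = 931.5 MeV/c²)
E = mc² = 7655 MeV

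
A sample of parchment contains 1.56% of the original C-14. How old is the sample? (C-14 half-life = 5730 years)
Age = t½ × log₂(1/ratio) = 34390 years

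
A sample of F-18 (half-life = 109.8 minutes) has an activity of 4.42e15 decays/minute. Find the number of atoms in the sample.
N = A/λ = 7.002e17 atoms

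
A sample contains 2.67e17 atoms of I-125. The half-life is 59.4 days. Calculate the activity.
A = λN = 3.116e15 decays/day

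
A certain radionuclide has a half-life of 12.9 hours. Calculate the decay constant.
λ = ln(2)/t½ = 0.05373 hour⁻¹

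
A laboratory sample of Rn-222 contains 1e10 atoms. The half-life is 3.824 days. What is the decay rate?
A = λN = 1.813e9 decays/day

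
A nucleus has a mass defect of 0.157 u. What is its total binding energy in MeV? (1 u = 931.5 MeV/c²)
B.E. = Δm × 931.5 = 146.2 MeV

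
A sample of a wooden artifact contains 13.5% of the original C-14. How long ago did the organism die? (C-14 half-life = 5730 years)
Age = t½ × log₂(1/ratio) = 16550 years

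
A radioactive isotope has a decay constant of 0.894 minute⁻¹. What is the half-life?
t½ = ln(2)/λ = 0.7753 minutes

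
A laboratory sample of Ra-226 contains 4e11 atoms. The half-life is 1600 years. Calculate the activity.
A = λN = 1.733e8 decays/year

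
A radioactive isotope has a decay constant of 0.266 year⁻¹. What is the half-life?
t½ = ln(2)/λ = 2.606 years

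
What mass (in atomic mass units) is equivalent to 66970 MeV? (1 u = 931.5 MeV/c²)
m = E/c² = 71.89 u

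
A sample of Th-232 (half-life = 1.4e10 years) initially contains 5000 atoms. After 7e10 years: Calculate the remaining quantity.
N = N₀(1/2)^(t/t½) = 156.2 atoms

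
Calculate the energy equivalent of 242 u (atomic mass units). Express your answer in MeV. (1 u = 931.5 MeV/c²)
E = mc² = 2.254e5 MeV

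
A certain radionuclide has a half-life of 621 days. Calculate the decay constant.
λ = ln(2)/t½ = 0.001116 day⁻¹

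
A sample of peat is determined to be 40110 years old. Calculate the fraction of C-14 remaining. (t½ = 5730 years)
N/N₀ = (1/2)^(t/t½) = 0.007812 = 0.781%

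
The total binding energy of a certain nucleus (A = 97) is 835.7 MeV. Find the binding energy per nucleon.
B.E./A = 835.7/97 = 8.615 MeV/nucleon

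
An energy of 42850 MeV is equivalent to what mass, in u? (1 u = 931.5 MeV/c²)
m = E/c² = 46 u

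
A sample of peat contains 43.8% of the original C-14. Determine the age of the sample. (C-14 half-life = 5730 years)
Age = t½ × log₂(1/ratio) = 6824 years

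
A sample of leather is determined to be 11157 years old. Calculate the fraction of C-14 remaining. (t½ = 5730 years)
N/N₀ = (1/2)^(t/t½) = 0.2593 = 25.9%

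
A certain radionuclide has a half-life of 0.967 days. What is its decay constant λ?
λ = ln(2)/t½ = 0.7168 day⁻¹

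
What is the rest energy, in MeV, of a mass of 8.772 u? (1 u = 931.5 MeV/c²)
E = mc² = 8171 MeV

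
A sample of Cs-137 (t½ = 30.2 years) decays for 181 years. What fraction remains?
N/N₀ = (1/2)^(t/t½) = 0.0157 = 1.57%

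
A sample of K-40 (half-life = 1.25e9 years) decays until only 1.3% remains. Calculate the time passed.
t = t½ × log₂(N₀/N) = 7.832e9 years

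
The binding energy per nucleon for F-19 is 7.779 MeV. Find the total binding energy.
B.E. = 7.779 × 19 = 147.8 MeV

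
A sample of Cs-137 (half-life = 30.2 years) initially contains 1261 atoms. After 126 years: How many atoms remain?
N = N₀(1/2)^(t/t½) = 69.95 atoms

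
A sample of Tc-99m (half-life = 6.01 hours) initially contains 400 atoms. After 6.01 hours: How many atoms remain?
N = N₀(1/2)^(t/t½) = 200 atoms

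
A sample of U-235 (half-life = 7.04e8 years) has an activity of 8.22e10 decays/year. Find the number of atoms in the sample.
N = A/λ = 8.349e19 atoms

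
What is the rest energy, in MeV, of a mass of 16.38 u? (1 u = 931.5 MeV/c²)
E = mc² = 15260 MeV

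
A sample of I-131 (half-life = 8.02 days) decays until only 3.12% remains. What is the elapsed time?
t = t½ × log₂(N₀/N) = 40.12 days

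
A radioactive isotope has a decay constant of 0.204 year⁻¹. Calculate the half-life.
t½ = ln(2)/λ = 3.398 years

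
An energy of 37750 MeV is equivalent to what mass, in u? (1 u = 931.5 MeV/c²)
m = E/c² = 40.53 u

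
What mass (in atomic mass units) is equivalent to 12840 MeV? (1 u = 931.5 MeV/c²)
m = E/c² = 13.78 u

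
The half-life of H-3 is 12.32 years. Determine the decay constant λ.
λ = ln(2)/t½ = 0.05626 year⁻¹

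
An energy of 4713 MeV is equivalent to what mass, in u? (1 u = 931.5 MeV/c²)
m = E/c² = 5.06 u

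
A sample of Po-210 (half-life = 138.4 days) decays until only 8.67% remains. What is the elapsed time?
t = t½ × log₂(N₀/N) = 488.3 days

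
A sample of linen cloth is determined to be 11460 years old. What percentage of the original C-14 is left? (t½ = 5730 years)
N/N₀ = (1/2)^(t/t½) = 0.25 = 25%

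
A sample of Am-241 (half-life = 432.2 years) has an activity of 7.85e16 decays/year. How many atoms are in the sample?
N = A/λ = 4.895e19 atoms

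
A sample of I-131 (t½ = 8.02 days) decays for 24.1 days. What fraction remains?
N/N₀ = (1/2)^(t/t½) = 0.1246 = 12.5%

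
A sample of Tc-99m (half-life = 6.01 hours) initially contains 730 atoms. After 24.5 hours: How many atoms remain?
N = N₀(1/2)^(t/t½) = 43.27 atoms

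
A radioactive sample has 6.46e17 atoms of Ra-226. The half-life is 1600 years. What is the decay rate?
A = λN = 2.799e14 decays/year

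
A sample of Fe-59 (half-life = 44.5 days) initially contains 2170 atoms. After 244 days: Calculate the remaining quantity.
N = N₀(1/2)^(t/t½) = 48.51 atoms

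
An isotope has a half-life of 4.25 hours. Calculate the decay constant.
λ = ln(2)/t½ = 0.1631 hour⁻¹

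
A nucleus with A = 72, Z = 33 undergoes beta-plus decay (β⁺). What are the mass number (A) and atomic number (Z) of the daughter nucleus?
Daughter: A = 72, Z = 32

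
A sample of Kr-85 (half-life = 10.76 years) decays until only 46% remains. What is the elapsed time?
t = t½ × log₂(N₀/N) = 12.05 years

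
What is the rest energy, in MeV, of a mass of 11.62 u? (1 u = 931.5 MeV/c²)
E = mc² = 10820 MeV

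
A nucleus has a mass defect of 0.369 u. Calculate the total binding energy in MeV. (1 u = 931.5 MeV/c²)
B.E. = Δm × 931.5 = 343.7 MeV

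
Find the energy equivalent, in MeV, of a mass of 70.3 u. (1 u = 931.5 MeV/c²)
E = mc² = 65480 MeV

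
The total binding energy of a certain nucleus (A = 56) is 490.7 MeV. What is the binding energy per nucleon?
B.E./A = 490.7/56 = 8.762 MeV/nucleon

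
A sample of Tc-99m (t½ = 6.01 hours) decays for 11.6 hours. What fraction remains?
N/N₀ = (1/2)^(t/t½) = 0.2624 = 26.2%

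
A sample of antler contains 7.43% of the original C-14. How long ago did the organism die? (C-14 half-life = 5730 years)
Age = t½ × log₂(1/ratio) = 21490 years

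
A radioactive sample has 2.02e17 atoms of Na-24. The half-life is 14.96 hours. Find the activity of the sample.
A = λN = 9.359e15 decays/hour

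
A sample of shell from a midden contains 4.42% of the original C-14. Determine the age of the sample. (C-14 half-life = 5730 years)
Age = t½ × log₂(1/ratio) = 25780 years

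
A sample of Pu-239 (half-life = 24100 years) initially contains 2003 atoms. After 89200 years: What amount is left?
N = N₀(1/2)^(t/t½) = 154 atoms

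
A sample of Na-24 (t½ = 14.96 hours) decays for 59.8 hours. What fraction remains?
N/N₀ = (1/2)^(t/t½) = 0.06262 = 6.26%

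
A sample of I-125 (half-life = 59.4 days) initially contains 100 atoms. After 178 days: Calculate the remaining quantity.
N = N₀(1/2)^(t/t½) = 12.53 atoms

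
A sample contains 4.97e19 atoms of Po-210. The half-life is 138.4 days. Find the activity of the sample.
A = λN = 2.489e17 decays/day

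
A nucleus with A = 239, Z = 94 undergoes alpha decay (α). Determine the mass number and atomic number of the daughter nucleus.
Daughter: A = 235, Z = 92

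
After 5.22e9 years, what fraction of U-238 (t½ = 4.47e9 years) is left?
N/N₀ = (1/2)^(t/t½) = 0.4451 = 44.5%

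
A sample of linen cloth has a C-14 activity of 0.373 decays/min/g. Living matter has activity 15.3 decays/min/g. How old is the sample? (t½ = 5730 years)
Age = t½ × log₂(A₀/A) = 30700 years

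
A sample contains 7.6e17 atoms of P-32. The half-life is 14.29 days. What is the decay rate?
A = λN = 3.686e16 decays/day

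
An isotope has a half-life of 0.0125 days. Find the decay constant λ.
λ = ln(2)/t½ = 55.45 day⁻¹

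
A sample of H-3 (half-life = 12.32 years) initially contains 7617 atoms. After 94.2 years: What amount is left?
N = N₀(1/2)^(t/t½) = 38.03 atoms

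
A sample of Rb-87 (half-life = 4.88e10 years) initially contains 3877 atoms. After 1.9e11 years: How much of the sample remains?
N = N₀(1/2)^(t/t½) = 260.9 atoms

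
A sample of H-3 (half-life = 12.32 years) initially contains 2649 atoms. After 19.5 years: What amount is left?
N = N₀(1/2)^(t/t½) = 884.3 atoms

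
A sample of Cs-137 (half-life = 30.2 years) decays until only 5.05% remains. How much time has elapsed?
t = t½ × log₂(N₀/N) = 130.1 years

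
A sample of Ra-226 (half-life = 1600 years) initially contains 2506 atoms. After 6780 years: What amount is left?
N = N₀(1/2)^(t/t½) = 132.9 atoms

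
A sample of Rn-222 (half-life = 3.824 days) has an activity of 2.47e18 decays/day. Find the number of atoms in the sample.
N = A/λ = 1.363e19 atoms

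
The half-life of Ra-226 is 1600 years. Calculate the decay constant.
λ = ln(2)/t½ = 4.332e-4 year⁻¹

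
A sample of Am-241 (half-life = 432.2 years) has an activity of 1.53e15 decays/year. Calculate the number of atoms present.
N = A/λ = 9.54e17 atoms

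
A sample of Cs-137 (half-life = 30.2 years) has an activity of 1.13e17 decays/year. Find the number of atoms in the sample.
N = A/λ = 4.923e18 atoms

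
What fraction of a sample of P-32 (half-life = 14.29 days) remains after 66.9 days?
N/N₀ = (1/2)^(t/t½) = 0.03897 = 3.9%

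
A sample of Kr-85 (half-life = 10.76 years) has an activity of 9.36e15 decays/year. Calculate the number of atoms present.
N = A/λ = 1.453e17 atoms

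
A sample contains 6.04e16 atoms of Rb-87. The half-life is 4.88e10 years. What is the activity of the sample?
A = λN = 8.579e5 decays/year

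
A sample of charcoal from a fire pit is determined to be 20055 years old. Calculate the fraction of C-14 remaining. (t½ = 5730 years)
N/N₀ = (1/2)^(t/t½) = 0.08839 = 8.84%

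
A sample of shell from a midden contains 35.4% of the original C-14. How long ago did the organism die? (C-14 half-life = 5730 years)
Age = t½ × log₂(1/ratio) = 8585 years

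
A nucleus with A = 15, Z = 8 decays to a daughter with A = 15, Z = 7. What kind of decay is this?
ΔA = 0, ΔZ = -1 ⇒ beta-plus decay (β⁺) or electron capture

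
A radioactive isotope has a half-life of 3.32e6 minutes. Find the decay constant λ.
λ = ln(2)/t½ = 2.088e-7 minute⁻¹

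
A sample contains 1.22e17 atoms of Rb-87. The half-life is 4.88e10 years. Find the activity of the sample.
A = λN = 1.733e6 decays/year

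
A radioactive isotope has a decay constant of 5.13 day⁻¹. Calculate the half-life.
t½ = ln(2)/λ = 0.1351 days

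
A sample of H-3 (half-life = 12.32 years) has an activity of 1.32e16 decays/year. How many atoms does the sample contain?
N = A/λ = 2.346e17 atoms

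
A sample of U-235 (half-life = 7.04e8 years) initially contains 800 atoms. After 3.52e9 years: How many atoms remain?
N = N₀(1/2)^(t/t½) = 25 atoms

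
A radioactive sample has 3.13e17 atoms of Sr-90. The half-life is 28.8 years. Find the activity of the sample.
A = λN = 7.533e15 decays/year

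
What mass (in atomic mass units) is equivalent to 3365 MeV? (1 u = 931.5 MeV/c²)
m = E/c² = 3.612 u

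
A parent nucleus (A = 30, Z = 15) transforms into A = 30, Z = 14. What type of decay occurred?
ΔA = 0, ΔZ = -1 ⇒ beta-plus decay (β⁺) or electron capture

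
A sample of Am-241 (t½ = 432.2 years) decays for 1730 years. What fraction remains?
N/N₀ = (1/2)^(t/t½) = 0.06238 = 6.24%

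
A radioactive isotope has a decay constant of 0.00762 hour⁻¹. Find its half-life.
t½ = ln(2)/λ = 90.96 hours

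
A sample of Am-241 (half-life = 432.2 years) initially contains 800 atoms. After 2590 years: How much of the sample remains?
N = N₀(1/2)^(t/t½) = 12.56 atoms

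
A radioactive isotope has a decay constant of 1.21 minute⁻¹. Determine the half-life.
t½ = ln(2)/λ = 0.5728 minutes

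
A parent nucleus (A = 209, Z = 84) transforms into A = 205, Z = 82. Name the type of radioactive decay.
ΔA = -4, ΔZ = -2 ⇒ alpha decay (α)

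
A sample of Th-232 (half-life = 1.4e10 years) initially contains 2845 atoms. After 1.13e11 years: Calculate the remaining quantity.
N = N₀(1/2)^(t/t½) = 10.58 atoms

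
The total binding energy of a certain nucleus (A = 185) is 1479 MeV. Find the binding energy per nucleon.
B.E./A = 1479/185 = 7.995 MeV/nucleon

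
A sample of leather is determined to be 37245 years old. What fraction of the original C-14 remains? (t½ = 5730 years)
N/N₀ = (1/2)^(t/t½) = 0.01105 = 1.1%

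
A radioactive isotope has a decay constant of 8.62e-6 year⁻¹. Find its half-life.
t½ = ln(2)/λ = 80410 years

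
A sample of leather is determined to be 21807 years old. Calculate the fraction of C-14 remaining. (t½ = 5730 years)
N/N₀ = (1/2)^(t/t½) = 0.07151 = 7.15%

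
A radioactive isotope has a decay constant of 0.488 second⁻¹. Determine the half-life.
t½ = ln(2)/λ = 1.42 seconds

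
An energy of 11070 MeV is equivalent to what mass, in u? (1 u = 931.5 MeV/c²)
m = E/c² = 11.88 u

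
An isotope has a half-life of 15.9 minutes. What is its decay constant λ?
λ = ln(2)/t½ = 0.04359 minute⁻¹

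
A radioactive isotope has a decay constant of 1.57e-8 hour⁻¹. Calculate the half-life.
t½ = ln(2)/λ = 4.415e7 hours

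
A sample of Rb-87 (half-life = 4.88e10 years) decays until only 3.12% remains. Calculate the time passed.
t = t½ × log₂(N₀/N) = 2.441e11 years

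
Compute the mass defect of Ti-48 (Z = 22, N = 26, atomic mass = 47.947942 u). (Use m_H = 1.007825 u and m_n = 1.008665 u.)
Δm = Z·m_H + N·m_n − M = 0.4495 u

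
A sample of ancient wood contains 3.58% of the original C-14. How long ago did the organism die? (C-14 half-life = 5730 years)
Age = t½ × log₂(1/ratio) = 27530 years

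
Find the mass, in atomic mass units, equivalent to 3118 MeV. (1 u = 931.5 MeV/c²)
m = E/c² = 3.347 u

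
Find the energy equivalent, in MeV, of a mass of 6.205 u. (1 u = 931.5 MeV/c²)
E = mc² = 5780 MeV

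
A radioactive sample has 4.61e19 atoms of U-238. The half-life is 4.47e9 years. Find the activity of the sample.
A = λN = 7.149e9 decays/year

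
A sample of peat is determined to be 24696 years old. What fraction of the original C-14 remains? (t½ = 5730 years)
N/N₀ = (1/2)^(t/t½) = 0.05042 = 5.04%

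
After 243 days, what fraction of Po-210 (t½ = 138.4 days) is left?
N/N₀ = (1/2)^(t/t½) = 0.2961 = 29.6%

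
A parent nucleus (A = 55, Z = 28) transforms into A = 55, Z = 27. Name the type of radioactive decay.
ΔA = 0, ΔZ = -1 ⇒ beta-plus decay (β⁺) or electron capture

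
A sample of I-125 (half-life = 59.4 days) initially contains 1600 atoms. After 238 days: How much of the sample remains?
N = N₀(1/2)^(t/t½) = 99.53 atoms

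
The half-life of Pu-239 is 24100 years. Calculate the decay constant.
λ = ln(2)/t½ = 2.876e-5 year⁻¹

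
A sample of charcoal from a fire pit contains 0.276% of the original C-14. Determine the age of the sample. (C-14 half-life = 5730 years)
Age = t½ × log₂(1/ratio) = 48710 years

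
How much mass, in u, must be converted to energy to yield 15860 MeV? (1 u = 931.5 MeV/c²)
m = E/c² = 17.03 u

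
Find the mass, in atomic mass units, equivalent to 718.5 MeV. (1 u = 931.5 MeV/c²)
m = E/c² = 0.7713 u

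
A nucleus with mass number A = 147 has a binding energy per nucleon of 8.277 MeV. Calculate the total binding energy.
B.E. = 8.277 × 147 = 1217 MeV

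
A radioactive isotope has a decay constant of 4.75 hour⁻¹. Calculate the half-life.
t½ = ln(2)/λ = 0.1459 hours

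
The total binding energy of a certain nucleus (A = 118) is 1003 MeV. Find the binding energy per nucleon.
B.E./A = 1003/118 = 8.5 MeV/nucleon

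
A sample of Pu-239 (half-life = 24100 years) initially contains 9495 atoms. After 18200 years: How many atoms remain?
N = N₀(1/2)^(t/t½) = 5625 atoms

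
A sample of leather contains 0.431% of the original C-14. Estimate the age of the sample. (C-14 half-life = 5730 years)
Age = t½ × log₂(1/ratio) = 45030 years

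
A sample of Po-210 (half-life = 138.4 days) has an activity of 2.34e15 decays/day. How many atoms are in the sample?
N = A/λ = 4.672e17 atoms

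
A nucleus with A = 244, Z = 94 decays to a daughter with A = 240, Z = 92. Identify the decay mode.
ΔA = -4, ΔZ = -2 ⇒ alpha decay (α)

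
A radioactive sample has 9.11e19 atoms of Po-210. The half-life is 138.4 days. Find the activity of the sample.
A = λN = 4.563e17 decays/day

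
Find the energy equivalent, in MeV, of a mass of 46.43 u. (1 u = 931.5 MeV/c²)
E = mc² = 43250 MeV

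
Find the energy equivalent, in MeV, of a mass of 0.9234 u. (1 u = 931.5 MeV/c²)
E = mc² = 860.1 MeV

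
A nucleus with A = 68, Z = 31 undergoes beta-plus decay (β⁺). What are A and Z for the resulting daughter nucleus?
Daughter: A = 68, Z = 30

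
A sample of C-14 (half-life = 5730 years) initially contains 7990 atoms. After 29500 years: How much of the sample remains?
N = N₀(1/2)^(t/t½) = 225.3 atoms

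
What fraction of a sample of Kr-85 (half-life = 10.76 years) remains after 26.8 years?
N/N₀ = (1/2)^(t/t½) = 0.1779 = 17.8%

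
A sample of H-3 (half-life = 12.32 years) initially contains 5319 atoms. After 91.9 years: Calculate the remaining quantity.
N = N₀(1/2)^(t/t½) = 30.22 atoms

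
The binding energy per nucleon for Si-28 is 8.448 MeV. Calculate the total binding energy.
B.E. = 8.448 × 28 = 236.5 MeV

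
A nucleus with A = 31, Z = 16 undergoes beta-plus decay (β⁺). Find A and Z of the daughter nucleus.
Daughter: A = 31, Z = 15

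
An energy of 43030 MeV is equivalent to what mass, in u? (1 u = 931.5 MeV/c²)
m = E/c² = 46.19 u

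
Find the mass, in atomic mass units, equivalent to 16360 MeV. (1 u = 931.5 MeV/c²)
m = E/c² = 17.56 u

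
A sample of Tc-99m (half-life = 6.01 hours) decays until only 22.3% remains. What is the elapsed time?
t = t½ × log₂(N₀/N) = 13.01 hours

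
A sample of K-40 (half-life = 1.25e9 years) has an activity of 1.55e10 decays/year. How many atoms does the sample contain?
N = A/λ = 2.795e19 atoms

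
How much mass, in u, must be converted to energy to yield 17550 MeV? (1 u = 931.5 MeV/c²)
m = E/c² = 18.84 u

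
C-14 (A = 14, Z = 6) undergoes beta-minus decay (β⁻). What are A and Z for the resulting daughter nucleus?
Daughter: A = 14, Z = 7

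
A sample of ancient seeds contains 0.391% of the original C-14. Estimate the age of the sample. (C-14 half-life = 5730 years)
Age = t½ × log₂(1/ratio) = 45830 years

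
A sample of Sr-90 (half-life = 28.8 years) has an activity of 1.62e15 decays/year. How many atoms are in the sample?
N = A/λ = 6.731e16 atoms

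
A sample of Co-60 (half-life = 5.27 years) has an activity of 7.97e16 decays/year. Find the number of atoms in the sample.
N = A/λ = 6.06e17 atoms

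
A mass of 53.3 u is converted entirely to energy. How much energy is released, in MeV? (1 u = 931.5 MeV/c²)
E = mc² = 49650 MeV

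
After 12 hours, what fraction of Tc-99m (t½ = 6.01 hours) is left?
N/N₀ = (1/2)^(t/t½) = 0.2506 = 25.1%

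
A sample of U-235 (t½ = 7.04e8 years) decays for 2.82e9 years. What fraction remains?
N/N₀ = (1/2)^(t/t½) = 0.06225 = 6.23%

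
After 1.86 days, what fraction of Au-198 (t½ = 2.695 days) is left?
N/N₀ = (1/2)^(t/t½) = 0.6198 = 62%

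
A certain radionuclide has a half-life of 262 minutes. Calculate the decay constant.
λ = ln(2)/t½ = 0.002646 minute⁻¹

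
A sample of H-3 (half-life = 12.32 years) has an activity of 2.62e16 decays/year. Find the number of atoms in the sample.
N = A/λ = 4.657e17 atoms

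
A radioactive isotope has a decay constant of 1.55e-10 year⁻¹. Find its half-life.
t½ = ln(2)/λ = 4.472e9 years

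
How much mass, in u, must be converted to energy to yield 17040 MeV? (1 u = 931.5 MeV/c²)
m = E/c² = 18.29 u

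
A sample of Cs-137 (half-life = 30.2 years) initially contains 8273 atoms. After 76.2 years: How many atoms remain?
N = N₀(1/2)^(t/t½) = 1439 atoms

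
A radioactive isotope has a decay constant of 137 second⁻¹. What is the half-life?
t½ = ln(2)/λ = 0.005059 seconds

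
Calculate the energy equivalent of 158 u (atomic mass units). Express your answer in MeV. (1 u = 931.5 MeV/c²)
E = mc² = 1.472e5 MeV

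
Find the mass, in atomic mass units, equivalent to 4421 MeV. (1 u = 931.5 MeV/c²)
m = E/c² = 4.746 u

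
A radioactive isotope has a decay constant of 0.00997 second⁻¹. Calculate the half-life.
t½ = ln(2)/λ = 69.52 seconds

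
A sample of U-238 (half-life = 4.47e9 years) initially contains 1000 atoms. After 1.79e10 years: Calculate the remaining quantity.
N = N₀(1/2)^(t/t½) = 62.31 atoms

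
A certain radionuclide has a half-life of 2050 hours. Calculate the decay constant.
λ = ln(2)/t½ = 3.381e-4 hour⁻¹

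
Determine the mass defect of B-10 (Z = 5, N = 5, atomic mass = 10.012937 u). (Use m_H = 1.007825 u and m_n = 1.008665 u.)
Δm = Z·m_H + N·m_n − M = 0.06951 u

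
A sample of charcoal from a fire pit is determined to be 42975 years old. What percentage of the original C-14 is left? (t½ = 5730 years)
N/N₀ = (1/2)^(t/t½) = 0.005524 = 0.552%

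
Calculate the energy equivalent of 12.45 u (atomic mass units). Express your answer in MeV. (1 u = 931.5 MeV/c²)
E = mc² = 11600 MeV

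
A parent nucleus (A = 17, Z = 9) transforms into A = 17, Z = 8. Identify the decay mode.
ΔA = 0, ΔZ = -1 ⇒ beta-plus decay (β⁺) or electron capture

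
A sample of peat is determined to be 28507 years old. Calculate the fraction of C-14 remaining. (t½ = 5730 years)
N/N₀ = (1/2)^(t/t½) = 0.0318 = 3.18%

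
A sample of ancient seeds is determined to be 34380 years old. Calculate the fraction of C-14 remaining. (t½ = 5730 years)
N/N₀ = (1/2)^(t/t½) = 0.01562 = 1.56%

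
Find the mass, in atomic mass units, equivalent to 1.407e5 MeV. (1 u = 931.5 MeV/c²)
m = E/c² = 151 u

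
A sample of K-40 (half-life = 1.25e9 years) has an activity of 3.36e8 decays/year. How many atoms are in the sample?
N = A/λ = 6.059e17 atoms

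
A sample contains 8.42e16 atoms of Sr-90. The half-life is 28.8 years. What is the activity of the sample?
A = λN = 2.026e15 decays/year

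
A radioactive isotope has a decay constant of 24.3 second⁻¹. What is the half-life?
t½ = ln(2)/λ = 0.02852 seconds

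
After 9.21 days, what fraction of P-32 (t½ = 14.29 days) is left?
N/N₀ = (1/2)^(t/t½) = 0.6397 = 64%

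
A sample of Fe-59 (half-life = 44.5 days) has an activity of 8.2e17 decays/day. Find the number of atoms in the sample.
N = A/λ = 5.264e19 atoms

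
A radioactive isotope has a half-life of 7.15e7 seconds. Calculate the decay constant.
λ = ln(2)/t½ = 9.694e-9 second⁻¹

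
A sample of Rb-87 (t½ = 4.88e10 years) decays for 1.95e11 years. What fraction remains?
N/N₀ = (1/2)^(t/t½) = 0.06268 = 6.27%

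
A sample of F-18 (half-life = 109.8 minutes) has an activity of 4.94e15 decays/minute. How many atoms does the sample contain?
N = A/λ = 7.825e17 atoms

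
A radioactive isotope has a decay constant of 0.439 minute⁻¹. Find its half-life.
t½ = ln(2)/λ = 1.579 minutes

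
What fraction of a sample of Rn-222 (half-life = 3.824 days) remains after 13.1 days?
N/N₀ = (1/2)^(t/t½) = 0.09306 = 9.31%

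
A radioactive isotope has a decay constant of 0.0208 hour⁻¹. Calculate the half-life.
t½ = ln(2)/λ = 33.32 hours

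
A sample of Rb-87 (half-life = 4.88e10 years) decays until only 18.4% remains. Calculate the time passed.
t = t½ × log₂(N₀/N) = 1.192e11 years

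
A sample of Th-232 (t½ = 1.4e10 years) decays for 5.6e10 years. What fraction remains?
N/N₀ = (1/2)^(t/t½) = 0.0625 = 6.25%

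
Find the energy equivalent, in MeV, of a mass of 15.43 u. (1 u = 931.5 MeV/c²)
E = mc² = 14370 MeV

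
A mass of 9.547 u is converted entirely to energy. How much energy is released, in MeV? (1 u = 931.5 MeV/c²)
E = mc² = 8893 MeV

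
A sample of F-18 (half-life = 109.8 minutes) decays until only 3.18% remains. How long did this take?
t = t½ × log₂(N₀/N) = 546.2 minutes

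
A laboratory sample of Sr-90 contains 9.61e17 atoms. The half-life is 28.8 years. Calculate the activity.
A = λN = 2.313e16 decays/year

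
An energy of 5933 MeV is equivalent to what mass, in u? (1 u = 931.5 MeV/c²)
m = E/c² = 6.369 u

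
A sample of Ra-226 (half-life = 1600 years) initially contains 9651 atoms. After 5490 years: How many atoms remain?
N = N₀(1/2)^(t/t½) = 894.7 atoms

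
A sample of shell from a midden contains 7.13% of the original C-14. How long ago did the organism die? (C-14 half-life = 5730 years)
Age = t½ × log₂(1/ratio) = 21830 years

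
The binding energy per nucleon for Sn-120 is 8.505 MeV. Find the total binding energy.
B.E. = 8.505 × 120 = 1021 MeV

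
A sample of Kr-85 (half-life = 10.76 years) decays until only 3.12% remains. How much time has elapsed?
t = t½ × log₂(N₀/N) = 53.82 years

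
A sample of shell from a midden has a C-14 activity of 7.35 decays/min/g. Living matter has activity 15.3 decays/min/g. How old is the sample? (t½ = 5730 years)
Age = t½ × log₂(A₀/A) = 6061 years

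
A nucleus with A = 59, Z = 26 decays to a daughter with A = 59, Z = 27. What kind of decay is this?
ΔA = 0, ΔZ = +1 ⇒ beta-minus decay (β⁻)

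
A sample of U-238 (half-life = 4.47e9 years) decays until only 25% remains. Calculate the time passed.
t = t½ × log₂(N₀/N) = 8.94e9 years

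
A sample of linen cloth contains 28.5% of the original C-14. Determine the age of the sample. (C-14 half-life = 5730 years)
Age = t½ × log₂(1/ratio) = 10380 years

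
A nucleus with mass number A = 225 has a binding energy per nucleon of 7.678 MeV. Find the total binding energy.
B.E. = 7.678 × 225 = 1728 MeV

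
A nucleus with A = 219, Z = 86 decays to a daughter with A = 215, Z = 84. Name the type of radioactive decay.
ΔA = -4, ΔZ = -2 ⇒ alpha decay (α)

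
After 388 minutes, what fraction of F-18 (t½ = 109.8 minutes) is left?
N/N₀ = (1/2)^(t/t½) = 0.08635 = 8.63%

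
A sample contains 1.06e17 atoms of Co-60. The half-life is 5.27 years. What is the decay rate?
A = λN = 1.394e16 decays/year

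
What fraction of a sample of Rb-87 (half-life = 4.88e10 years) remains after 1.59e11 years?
N/N₀ = (1/2)^(t/t½) = 0.1045 = 10.5%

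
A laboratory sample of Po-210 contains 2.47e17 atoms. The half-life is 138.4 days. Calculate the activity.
A = λN = 1.237e15 decays/day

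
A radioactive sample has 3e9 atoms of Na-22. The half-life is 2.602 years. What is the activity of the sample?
A = λN = 7.992e8 decays/year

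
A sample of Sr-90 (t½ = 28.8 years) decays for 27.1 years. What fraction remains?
N/N₀ = (1/2)^(t/t½) = 0.5209 = 52.1%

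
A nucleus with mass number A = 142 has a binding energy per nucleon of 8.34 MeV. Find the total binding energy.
B.E. = 8.34 × 142 = 1184 MeV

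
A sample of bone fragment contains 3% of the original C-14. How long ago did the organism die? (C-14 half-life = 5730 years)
Age = t½ × log₂(1/ratio) = 28990 years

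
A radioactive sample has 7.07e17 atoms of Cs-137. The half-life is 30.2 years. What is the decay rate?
A = λN = 1.623e16 decays/year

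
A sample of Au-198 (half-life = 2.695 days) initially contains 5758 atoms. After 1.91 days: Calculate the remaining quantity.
N = N₀(1/2)^(t/t½) = 3523 atoms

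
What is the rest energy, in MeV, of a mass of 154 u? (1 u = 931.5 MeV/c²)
E = mc² = 1.435e5 MeV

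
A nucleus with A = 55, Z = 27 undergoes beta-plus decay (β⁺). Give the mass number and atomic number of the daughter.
Daughter: A = 55, Z = 26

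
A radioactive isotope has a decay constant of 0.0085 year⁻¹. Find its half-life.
t½ = ln(2)/λ = 81.55 years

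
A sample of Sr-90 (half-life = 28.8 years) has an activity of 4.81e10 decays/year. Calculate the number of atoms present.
N = A/λ = 1.999e12 atoms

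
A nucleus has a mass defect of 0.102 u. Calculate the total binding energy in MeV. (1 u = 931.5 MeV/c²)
B.E. = Δm × 931.5 = 95.01 MeV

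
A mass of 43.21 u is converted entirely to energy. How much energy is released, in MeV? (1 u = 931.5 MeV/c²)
E = mc² = 40250 MeV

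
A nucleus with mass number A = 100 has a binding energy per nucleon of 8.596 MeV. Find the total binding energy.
B.E. = 8.596 × 100 = 859.6 MeV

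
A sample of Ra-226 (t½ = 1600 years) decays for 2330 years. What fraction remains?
N/N₀ = (1/2)^(t/t½) = 0.3644 = 36.4%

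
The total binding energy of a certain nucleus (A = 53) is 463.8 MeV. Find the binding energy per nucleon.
B.E./A = 463.8/53 = 8.751 MeV/nucleon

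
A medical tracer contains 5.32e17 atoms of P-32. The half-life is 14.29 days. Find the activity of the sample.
A = λN = 2.581e16 decays/day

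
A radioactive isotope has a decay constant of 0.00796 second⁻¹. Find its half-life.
t½ = ln(2)/λ = 87.08 seconds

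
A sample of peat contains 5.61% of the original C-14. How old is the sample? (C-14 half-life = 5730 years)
Age = t½ × log₂(1/ratio) = 23810 years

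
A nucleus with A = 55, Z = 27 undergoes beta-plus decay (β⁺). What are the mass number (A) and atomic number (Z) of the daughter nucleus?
Daughter: A = 55, Z = 26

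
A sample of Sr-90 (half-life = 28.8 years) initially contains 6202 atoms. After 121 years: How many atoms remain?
N = N₀(1/2)^(t/t½) = 337.1 atoms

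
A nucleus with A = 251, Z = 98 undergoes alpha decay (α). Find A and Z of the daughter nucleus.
Daughter: A = 247, Z = 96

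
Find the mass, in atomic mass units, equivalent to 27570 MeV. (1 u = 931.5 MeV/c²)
m = E/c² = 29.6 u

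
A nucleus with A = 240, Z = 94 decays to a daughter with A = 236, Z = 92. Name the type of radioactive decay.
ΔA = -4, ΔZ = -2 ⇒ alpha decay (α)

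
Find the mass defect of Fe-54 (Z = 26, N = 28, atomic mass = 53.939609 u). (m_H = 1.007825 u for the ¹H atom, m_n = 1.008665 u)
Δm = Z·m_H + N·m_n − M = 0.5065 u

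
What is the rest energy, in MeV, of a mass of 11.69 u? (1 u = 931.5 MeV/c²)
E = mc² = 10890 MeV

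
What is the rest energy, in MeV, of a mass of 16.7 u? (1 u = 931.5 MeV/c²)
E = mc² = 15560 MeV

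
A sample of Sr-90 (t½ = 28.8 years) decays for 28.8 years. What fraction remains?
N/N₀ = (1/2)^(t/t½) = 0.5 = 50%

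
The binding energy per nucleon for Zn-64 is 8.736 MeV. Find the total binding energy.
B.E. = 8.736 × 64 = 559.1 MeV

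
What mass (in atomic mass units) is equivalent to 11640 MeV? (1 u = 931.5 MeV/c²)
m = E/c² = 12.5 u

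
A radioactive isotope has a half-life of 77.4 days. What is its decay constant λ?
λ = ln(2)/t½ = 0.008955 day⁻¹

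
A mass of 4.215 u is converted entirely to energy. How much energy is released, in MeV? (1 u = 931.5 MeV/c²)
E = mc² = 3926 MeV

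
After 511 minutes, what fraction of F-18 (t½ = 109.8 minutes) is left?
N/N₀ = (1/2)^(t/t½) = 0.03972 = 3.97%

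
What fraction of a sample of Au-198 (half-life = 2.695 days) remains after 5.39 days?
N/N₀ = (1/2)^(t/t½) = 0.25 = 25%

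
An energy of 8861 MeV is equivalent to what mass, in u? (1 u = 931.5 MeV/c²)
m = E/c² = 9.513 u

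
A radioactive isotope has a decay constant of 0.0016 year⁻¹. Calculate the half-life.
t½ = ln(2)/λ = 433.2 years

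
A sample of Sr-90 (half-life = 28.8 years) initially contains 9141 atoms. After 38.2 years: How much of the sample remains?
N = N₀(1/2)^(t/t½) = 3645 atoms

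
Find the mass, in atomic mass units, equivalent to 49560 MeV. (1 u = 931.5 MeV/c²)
m = E/c² = 53.2 u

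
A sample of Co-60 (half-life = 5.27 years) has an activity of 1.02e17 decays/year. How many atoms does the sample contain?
N = A/λ = 7.755e17 atoms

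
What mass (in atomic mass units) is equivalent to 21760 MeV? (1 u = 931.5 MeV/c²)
m = E/c² = 23.36 u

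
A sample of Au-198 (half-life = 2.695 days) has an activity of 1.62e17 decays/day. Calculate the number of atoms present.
N = A/λ = 6.299e17 atoms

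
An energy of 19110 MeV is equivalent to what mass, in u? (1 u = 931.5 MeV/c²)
m = E/c² = 20.52 u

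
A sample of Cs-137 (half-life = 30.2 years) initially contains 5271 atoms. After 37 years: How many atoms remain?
N = N₀(1/2)^(t/t½) = 2255 atoms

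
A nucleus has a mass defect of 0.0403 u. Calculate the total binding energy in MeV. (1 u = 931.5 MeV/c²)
B.E. = Δm × 931.5 = 37.54 MeV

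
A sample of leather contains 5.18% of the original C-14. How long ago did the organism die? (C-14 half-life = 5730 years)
Age = t½ × log₂(1/ratio) = 24470 years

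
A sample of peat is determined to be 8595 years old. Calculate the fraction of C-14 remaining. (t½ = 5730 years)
N/N₀ = (1/2)^(t/t½) = 0.3536 = 35.4%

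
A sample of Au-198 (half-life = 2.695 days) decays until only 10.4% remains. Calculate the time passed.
t = t½ × log₂(N₀/N) = 8.8 days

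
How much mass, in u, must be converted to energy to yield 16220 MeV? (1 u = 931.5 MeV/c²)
m = E/c² = 17.41 u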